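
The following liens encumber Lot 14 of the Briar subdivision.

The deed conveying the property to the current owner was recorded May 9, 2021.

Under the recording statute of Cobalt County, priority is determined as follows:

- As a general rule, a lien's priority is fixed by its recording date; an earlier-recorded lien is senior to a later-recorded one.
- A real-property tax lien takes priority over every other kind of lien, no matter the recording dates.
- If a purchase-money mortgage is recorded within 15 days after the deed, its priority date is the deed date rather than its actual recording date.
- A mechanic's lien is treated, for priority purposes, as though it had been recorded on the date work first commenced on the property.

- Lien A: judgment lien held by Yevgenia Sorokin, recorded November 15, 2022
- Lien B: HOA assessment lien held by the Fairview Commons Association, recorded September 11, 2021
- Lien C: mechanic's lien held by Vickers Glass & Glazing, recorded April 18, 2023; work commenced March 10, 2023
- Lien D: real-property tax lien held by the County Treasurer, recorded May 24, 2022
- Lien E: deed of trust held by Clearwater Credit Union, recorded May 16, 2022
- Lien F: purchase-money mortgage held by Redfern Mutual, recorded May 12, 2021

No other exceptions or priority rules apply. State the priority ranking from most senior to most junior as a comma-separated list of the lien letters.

Adjusting effective dates: C's effective date is March 10, 2023, when work began; F's effective date is the deed date, May 9, 2021.
As a real-property tax lien, D is senior to every other lien.
Remaining liens by effective date: F (May 9, 2021), B (September 11, 2021), E (May 16, 2022), A (November 15, 2022), C (March 10, 2023).

D, F, B, E, A, C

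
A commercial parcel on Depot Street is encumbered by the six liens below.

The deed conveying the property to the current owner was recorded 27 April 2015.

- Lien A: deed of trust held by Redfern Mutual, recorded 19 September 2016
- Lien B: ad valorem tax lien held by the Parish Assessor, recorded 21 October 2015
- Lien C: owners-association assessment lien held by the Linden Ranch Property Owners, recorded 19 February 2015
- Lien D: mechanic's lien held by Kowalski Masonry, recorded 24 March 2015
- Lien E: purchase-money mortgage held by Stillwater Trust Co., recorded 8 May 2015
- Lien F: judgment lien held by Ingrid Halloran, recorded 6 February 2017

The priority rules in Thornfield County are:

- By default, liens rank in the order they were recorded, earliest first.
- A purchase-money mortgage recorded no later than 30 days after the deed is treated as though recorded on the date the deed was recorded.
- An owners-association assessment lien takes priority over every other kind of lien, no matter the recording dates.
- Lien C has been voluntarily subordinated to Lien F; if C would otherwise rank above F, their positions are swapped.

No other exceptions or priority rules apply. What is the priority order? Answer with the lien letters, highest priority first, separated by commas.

Adjusting effective dates: E was recorded within the 30-day window, so its effective date is the deed date 27 April 2015.
As an owners-association assessment lien, C is senior to every other lien.
The other liens, earliest effective date first: D (24 March 2015), E (27 April 2015), B (21 October 2015), A (19 September 2016), F (6 February 2017).
C would otherwise be senior to F, so under the subordination agreement C and F exchange positions.

F, D, E, B, A, C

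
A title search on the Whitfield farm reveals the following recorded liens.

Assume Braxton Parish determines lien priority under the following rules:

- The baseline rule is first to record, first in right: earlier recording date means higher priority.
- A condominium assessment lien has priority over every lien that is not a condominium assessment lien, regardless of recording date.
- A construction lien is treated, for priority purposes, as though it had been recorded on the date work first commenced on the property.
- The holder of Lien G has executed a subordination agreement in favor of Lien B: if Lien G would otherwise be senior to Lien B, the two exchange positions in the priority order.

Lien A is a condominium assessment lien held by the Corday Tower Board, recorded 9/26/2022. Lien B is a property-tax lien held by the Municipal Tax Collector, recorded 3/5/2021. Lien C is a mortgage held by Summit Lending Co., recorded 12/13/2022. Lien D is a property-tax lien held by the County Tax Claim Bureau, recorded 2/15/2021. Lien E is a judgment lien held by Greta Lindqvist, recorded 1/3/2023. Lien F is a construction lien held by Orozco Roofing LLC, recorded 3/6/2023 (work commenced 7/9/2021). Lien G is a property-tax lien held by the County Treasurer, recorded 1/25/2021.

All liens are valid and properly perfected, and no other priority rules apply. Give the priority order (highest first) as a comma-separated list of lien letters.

Adjusting effective dates: F relates back to 7/9/2021 (work commenced).
As a condominium assessment lien, A is senior to every other lien.
Among the remaining liens, by effective date: G (1/25/2021), D (2/15/2021), B (3/5/2021), F (7/9/2021), C (12/13/2022), E (1/3/2023).
G is senior to B before the subordination, so the two trade places.

A, B, D, G, F, C, E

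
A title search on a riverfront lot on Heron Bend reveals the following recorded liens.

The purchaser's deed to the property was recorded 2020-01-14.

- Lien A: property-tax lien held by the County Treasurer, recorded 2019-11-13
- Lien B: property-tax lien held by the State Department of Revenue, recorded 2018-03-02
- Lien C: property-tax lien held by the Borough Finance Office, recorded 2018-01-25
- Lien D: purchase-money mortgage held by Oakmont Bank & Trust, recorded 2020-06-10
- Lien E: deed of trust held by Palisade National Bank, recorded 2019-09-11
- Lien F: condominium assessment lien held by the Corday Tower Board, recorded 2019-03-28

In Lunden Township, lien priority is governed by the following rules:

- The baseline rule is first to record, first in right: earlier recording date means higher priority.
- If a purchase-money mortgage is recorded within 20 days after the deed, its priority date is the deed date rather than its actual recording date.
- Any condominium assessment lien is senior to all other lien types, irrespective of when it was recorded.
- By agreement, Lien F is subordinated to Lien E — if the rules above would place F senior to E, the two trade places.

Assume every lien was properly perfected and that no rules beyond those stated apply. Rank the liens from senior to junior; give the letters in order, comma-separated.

First, effective dates: D was recorded 148 days after the deed — beyond 20 days — so no relation-back applies.
F is a condominium assessment lien and takes priority over every other lien.
Ordering the rest by effective date: C (2018-01-25), B (2018-03-02), E (2019-09-11), A (2019-11-13), D (2020-06-10).
Because F would otherwise rank above E, the subordination swaps them.

E, C, B, F, A, D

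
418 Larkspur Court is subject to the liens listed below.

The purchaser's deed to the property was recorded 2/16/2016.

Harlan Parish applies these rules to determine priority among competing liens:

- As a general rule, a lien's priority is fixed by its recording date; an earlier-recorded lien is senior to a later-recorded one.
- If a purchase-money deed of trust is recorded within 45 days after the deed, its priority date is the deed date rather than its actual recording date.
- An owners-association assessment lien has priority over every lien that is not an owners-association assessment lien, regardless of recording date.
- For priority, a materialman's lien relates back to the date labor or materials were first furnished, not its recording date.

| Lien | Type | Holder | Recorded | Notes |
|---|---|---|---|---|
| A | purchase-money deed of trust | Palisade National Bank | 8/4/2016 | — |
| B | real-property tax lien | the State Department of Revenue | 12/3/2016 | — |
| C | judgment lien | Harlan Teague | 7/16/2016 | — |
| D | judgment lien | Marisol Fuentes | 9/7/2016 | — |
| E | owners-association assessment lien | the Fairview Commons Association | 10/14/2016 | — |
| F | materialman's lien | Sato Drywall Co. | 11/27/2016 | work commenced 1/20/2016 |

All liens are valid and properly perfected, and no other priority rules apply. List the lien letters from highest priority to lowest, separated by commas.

E, F, C, A, D, B

Effective dates after the stated exceptions: A was recorded 170 days after the deed, outside the 45-day window, so it keeps its recording date; F relates back to 1/20/2016 (work commenced).
E is an owners-association assessment lien and takes priority over every other lien.
Ordering the rest by effective date: F (1/20/2016), C (7/16/2016), A (8/4/2016), D (9/7/2016), B (12/3/2016).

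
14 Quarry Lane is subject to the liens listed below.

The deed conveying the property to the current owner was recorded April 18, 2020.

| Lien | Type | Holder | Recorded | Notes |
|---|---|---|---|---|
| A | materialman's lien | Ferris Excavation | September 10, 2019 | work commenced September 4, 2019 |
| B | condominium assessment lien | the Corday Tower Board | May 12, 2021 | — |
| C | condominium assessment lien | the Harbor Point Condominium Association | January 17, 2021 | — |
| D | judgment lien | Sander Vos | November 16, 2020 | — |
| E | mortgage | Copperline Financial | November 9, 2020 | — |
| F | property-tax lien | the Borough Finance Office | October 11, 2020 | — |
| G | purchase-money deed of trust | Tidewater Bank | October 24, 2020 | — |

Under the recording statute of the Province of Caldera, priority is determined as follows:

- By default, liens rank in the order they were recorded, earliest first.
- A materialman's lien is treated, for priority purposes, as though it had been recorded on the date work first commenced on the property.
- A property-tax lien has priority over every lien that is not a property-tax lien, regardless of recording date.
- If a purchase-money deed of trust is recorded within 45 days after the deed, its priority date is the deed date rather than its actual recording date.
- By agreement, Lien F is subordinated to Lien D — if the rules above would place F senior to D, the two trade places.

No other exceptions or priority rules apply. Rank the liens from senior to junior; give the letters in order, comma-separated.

Effective dates: A is treated as recorded September 4, 2019, the work-commencement date; G was recorded 189 days after the deed, outside the 45-day window, so it keeps its recording date.
F is a property-tax lien, so it outranks all other liens regardless of date.
Among the remaining liens, by effective date: A (September 4, 2019), G (October 24, 2020), E (November 9, 2020), D (November 16, 2020), C (January 17, 2021), B (May 12, 2021).
F would otherwise be senior to D, so under the subordination agreement F and D exchange positions.

D, A, G, E, F, C, B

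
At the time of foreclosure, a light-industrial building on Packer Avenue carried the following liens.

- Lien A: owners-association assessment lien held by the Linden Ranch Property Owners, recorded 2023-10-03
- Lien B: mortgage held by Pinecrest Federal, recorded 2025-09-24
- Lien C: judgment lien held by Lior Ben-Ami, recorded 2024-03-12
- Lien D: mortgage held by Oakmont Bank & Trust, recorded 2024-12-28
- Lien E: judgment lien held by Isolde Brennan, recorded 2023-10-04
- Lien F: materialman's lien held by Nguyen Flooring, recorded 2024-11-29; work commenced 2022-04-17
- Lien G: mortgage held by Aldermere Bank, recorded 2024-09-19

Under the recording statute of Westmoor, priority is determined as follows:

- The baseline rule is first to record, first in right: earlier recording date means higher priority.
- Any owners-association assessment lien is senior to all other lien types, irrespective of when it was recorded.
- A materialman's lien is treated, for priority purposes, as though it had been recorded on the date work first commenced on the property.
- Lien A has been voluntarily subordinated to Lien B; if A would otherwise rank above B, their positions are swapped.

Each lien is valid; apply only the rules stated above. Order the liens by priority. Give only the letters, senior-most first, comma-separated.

B, F, E, C, G, D, A

First, effective dates: F relates back to 2022-04-17 (work commenced).
A, as an owners-association assessment lien, has superpriority and ranks first.
Among the remaining liens, by effective date: F (2022-04-17), E (2023-10-04), C (2024-03-12), G (2024-09-19), D (2024-12-28), B (2025-09-24).
The subordination applies — A was senior to B — so A and B swap.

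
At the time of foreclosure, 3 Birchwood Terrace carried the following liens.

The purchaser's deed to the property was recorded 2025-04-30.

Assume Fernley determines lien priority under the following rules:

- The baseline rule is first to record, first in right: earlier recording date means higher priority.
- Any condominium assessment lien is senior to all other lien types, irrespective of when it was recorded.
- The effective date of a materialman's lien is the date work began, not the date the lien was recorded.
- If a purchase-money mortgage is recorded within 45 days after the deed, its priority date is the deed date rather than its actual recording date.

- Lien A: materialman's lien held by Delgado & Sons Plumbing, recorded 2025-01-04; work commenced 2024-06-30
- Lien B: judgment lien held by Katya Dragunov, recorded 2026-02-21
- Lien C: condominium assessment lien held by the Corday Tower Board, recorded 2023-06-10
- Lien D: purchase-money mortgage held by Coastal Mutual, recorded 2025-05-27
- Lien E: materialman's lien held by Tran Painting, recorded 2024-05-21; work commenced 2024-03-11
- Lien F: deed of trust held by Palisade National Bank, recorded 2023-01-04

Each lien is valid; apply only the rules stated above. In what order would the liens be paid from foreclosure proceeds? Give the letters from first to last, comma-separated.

Effective dates: A relates back to 2024-06-30 (work commenced); D was recorded within the 45-day window, so its effective date is the deed date 2025-04-30; E is treated as recorded 2024-03-11, the work-commencement date.
As a condominium assessment lien, C is senior to every other lien.
Ordering the rest by effective date: F (2023-01-04), E (2024-03-11), A (2024-06-30), D (2025-04-30), B (2026-02-21).

C, F, E, A, D, B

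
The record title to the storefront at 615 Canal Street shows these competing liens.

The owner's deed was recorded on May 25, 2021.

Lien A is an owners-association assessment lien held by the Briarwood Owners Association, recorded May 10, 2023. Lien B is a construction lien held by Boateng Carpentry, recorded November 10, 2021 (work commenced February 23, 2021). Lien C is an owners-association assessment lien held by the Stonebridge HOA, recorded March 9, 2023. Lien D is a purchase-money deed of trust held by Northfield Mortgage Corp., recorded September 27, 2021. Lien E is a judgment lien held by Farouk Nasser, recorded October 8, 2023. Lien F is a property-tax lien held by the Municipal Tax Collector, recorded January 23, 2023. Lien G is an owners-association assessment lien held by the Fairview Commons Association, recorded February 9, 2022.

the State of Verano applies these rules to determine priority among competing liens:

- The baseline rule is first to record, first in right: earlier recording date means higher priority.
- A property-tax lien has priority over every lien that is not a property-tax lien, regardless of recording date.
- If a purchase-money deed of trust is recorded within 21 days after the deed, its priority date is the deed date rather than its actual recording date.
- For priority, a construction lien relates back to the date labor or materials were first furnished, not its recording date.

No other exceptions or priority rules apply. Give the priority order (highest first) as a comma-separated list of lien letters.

F, B, D, G, C, A, E

First, effective dates: B's effective date is February 23, 2021, when work began; D was recorded 125 days after the deed, outside the 21-day window, so it keeps its recording date.
F, as a property-tax lien, has superpriority and ranks first.
Remaining liens by effective date: B (February 23, 2021), D (September 27, 2021), G (February 9, 2022), C (March 9, 2023), A (May 10, 2023), E (October 8, 2023).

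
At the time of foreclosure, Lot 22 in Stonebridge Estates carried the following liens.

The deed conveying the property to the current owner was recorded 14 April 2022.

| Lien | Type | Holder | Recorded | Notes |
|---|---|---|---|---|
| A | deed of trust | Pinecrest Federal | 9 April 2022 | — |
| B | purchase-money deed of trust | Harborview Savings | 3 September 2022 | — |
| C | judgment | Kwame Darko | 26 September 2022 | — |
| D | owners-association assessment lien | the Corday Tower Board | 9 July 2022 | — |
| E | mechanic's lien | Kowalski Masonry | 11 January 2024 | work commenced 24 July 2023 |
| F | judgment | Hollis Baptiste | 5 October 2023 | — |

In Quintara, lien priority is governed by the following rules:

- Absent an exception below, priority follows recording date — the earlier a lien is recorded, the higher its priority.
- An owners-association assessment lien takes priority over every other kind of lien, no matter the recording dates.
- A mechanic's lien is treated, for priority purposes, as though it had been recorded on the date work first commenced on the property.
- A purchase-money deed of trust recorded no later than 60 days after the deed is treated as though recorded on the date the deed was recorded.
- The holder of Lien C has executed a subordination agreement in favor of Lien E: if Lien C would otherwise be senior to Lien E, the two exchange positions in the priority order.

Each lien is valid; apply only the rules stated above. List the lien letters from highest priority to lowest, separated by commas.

First, effective dates: B was recorded 142 days after the deed — beyond 60 days — so no relation-back applies; E relates back to 24 July 2023 (work commenced).
D is an owners-association assessment lien and takes priority over every other lien.
Among the remaining liens, by effective date: A (9 April 2022), B (3 September 2022), C (26 September 2022), E (24 July 2023), F (5 October 2023).
The subordination applies — C was senior to E — so C and E swap.

D, A, B, E, C, F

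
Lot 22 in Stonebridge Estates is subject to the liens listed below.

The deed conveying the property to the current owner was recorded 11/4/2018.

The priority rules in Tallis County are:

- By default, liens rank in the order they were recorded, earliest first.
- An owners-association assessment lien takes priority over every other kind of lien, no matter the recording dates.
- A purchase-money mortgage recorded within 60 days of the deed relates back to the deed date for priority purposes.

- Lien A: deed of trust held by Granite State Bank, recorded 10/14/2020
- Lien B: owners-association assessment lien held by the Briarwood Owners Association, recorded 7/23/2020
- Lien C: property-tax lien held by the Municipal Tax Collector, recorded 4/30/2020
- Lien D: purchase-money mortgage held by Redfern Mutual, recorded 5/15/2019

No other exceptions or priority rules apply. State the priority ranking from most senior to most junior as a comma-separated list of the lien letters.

B, D, C, A

First, effective dates: D was recorded 192 days after the deed — beyond 60 days — so no relation-back applies.
B, as an owners-association assessment lien, has superpriority and ranks first.
Ordering the rest by effective date: D (5/15/2019), C (4/30/2020), A (10/14/2020).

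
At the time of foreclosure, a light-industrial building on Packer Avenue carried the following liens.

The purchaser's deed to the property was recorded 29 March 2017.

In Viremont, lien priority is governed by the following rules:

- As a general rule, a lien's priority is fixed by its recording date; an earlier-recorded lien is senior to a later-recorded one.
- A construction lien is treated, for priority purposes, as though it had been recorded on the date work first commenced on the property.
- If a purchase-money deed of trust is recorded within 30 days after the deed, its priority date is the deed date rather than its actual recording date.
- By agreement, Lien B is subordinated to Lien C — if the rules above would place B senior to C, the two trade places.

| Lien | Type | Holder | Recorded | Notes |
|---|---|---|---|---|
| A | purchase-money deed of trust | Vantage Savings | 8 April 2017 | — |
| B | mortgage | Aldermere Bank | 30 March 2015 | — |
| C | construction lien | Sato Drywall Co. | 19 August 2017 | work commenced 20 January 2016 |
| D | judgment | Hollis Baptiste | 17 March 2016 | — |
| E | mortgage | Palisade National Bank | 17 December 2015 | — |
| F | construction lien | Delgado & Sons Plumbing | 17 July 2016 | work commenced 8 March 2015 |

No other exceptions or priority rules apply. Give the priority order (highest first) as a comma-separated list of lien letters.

First, effective dates: A was recorded within the 30-day window, so its effective date is the deed date 29 March 2017; C relates back to 20 January 2016 (work commenced); F relates back to 8 March 2015 (work commenced).
By effective date, earliest first: F (8 March 2015), B (30 March 2015), E (17 December 2015), C (20 January 2016), D (17 March 2016), A (29 March 2017).
B would otherwise be senior to C, so under the subordination agreement B and C exchange positions.

F, C, E, B, D, A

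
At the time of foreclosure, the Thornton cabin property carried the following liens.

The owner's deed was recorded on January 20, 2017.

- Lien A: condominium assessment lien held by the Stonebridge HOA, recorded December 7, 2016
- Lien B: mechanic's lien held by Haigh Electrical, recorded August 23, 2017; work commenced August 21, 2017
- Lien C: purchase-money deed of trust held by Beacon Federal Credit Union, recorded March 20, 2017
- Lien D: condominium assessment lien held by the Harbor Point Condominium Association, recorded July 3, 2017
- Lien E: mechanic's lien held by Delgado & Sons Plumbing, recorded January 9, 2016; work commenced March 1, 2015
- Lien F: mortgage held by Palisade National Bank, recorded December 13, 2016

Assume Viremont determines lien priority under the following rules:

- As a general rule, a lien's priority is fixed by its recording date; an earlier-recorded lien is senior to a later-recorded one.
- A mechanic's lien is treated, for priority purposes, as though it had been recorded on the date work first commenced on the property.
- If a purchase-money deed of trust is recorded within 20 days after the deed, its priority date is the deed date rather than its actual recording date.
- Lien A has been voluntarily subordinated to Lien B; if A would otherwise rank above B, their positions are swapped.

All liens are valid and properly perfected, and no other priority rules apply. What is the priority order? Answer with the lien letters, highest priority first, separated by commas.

First, effective dates: B relates back to August 21, 2017 (work commenced); C was recorded 59 days after the deed, outside the 20-day window, so it keeps its recording date; E's effective date is March 1, 2015, when work began.
Ordering by effective date: E (March 1, 2015), A (December 7, 2016), F (December 13, 2016), C (March 20, 2017), D (July 3, 2017), B (August 21, 2017).
A would otherwise be senior to B, so under the subordination agreement A and B exchange positions.

E, B, F, C, D, A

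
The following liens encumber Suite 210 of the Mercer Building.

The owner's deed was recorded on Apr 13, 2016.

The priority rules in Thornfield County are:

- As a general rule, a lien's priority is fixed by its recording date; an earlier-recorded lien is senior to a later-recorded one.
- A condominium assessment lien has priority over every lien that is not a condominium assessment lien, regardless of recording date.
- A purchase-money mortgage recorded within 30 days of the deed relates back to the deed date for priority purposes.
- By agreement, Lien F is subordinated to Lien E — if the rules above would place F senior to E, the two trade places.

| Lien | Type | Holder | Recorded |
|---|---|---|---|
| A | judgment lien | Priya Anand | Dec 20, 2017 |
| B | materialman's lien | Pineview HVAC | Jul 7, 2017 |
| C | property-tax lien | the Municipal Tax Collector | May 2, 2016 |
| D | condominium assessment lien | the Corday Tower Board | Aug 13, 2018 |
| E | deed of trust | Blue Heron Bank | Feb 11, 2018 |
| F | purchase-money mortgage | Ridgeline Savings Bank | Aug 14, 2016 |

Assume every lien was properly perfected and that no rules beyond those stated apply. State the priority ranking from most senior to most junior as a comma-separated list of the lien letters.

Effective dates after the stated exceptions: F was recorded 123 days after the deed, outside the 30-day window, so it keeps its recording date.
As a condominium assessment lien, D is senior to every other lien.
Ordering the rest by effective date: C (May 2, 2016), F (Aug 14, 2016), B (Jul 7, 2017), A (Dec 20, 2017), E (Feb 11, 2018).
Because F would otherwise rank above E, the subordination swaps them.

D, C, E, B, A, F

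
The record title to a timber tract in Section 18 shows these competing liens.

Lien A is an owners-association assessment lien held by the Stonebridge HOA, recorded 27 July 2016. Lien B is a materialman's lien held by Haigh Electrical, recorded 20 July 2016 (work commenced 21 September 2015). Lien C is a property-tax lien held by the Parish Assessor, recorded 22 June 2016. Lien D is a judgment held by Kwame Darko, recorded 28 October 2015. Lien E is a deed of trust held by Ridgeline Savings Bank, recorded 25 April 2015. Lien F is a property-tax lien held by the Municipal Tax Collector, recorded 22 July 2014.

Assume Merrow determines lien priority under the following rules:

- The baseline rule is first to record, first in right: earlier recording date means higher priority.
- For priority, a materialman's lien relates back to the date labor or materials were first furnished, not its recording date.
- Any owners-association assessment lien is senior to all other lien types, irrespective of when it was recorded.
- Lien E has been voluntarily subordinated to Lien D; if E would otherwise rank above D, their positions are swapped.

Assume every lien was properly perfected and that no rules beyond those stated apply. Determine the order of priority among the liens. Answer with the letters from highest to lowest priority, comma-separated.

Effective dates: B is treated as recorded 21 September 2015, the work-commencement date.
A is an owners-association assessment lien and takes priority over every other lien.
The other liens, earliest effective date first: F (22 July 2014), E (25 April 2015), B (21 September 2015), D (28 October 2015), C (22 June 2016).
The subordination applies — E was senior to D — so E and D swap.

A, F, D, B, E, C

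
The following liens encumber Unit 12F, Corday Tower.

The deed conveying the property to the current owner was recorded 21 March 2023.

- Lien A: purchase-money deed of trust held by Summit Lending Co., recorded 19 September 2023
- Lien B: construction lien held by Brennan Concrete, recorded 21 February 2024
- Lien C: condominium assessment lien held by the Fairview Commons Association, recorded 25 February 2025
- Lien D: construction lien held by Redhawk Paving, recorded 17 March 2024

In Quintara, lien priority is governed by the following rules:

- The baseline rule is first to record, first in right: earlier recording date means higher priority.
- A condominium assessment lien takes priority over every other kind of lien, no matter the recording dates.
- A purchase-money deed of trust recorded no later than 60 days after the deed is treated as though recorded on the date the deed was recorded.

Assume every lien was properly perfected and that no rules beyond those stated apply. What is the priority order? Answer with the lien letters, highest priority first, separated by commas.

Adjusting effective dates: A was recorded 182 days after the deed, outside the 60-day window, so it keeps its recording date.
As a condominium assessment lien, C is senior to every other lien.
Ordering the rest by effective date: A (19 September 2023), B (21 February 2024), D (17 March 2024).

C, A, B, D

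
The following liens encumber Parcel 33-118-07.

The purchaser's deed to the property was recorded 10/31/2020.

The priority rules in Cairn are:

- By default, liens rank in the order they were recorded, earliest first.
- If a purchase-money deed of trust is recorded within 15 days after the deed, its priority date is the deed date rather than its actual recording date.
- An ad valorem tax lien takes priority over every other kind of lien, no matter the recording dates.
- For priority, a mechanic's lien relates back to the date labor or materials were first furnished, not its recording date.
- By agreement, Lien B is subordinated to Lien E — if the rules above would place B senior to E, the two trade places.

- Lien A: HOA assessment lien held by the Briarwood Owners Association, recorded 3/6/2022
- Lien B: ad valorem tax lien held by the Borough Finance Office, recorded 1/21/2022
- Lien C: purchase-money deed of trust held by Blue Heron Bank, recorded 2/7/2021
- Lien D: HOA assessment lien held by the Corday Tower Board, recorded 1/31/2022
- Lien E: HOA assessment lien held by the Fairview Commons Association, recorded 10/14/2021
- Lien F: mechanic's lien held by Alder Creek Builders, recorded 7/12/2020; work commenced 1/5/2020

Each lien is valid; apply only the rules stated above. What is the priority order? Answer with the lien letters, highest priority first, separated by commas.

Effective dates: C missed the 15-day window (99 days after the deed), so its recording date stands; F relates back to 1/5/2020 (work commenced).
B, as an ad valorem tax lien, has superpriority and ranks first.
Ordering the rest by effective date: F (1/5/2020), C (2/7/2021), E (10/14/2021), D (1/31/2022), A (3/6/2022).
B is senior to E before the subordination, so the two trade places.

E, F, C, B, D, A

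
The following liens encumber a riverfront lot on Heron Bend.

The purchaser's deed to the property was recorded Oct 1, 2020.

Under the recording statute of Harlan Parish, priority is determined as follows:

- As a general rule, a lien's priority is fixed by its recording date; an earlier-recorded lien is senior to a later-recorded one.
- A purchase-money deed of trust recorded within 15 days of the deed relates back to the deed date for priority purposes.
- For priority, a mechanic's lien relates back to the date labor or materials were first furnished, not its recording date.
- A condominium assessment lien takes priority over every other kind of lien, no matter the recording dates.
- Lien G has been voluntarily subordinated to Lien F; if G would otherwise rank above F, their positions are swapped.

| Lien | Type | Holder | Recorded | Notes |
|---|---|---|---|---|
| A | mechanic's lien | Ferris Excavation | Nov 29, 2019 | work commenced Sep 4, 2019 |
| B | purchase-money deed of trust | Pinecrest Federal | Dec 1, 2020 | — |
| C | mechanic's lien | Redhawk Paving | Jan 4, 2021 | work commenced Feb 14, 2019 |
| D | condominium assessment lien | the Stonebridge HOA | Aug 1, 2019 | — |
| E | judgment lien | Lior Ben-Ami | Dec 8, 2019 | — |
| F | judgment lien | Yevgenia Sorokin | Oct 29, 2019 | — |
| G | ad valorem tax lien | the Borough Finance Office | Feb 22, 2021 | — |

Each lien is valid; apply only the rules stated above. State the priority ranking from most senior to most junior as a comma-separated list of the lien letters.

Adjusting effective dates: A is treated as recorded Sep 4, 2019, the work-commencement date; B was recorded 61 days after the deed — beyond 15 days — so no relation-back applies; C relates back to Feb 14, 2019 (work commenced).
D, as a condominium assessment lien, has superpriority and ranks first.
The other liens, earliest effective date first: C (Feb 14, 2019), A (Sep 4, 2019), F (Oct 29, 2019), E (Dec 8, 2019), B (Dec 1, 2020), G (Feb 22, 2021).
G is already junior to F, so the subordination agreement changes nothing.

D, C, A, F, E, B, G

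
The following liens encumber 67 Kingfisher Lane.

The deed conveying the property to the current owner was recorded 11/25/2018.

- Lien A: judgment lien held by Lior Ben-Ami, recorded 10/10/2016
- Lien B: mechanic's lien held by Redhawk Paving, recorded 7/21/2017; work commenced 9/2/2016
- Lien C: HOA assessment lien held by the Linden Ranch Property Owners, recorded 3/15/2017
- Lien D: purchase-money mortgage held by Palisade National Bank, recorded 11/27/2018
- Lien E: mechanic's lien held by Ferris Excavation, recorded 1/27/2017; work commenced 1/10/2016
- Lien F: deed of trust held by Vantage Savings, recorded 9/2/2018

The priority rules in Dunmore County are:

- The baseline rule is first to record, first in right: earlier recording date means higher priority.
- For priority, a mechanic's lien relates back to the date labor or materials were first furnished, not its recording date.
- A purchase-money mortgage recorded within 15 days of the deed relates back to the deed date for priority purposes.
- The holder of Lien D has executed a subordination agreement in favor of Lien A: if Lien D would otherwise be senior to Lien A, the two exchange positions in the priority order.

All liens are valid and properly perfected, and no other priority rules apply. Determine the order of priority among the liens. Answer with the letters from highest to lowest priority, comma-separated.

Effective dates after the stated exceptions: B is treated as recorded 9/2/2016, the work-commencement date; D's effective date is the deed date, 11/25/2018; E's effective date is 1/10/2016, when work began.
Sorted by effective date: E (1/10/2016), B (9/2/2016), A (10/10/2016), C (3/15/2017), F (9/2/2018), D (11/25/2018).
D already ranks below A; the subordination has no effect.

E, B, A, C, F, D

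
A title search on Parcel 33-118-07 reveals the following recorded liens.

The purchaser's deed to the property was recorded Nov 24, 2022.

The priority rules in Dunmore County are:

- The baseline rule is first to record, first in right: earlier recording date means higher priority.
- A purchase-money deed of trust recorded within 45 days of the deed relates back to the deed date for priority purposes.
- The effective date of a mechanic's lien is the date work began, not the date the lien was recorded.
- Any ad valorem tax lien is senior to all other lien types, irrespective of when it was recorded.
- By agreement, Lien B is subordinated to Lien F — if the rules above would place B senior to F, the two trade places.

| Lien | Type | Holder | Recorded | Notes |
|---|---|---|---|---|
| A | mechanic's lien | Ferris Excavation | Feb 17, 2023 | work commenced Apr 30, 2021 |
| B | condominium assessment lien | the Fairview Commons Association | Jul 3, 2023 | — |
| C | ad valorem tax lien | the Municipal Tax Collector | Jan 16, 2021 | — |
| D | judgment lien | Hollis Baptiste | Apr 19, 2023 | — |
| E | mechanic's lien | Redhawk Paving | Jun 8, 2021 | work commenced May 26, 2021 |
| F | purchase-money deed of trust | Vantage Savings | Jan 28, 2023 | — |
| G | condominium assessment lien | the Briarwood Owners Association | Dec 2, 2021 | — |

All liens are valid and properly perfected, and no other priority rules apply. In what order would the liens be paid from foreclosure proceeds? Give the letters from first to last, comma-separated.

C, A, E, G, F, D, B

First, effective dates: A relates back to Apr 30, 2021 (work commenced); E is treated as recorded May 26, 2021, the work-commencement date; F missed the 45-day window (65 days after the deed), so its recording date stands.
C, as an ad valorem tax lien, has superpriority and ranks first.
The other liens, earliest effective date first: A (Apr 30, 2021), E (May 26, 2021), G (Dec 2, 2021), F (Jan 28, 2023), D (Apr 19, 2023), B (Jul 3, 2023).
B already ranks below F; the subordination has no effect.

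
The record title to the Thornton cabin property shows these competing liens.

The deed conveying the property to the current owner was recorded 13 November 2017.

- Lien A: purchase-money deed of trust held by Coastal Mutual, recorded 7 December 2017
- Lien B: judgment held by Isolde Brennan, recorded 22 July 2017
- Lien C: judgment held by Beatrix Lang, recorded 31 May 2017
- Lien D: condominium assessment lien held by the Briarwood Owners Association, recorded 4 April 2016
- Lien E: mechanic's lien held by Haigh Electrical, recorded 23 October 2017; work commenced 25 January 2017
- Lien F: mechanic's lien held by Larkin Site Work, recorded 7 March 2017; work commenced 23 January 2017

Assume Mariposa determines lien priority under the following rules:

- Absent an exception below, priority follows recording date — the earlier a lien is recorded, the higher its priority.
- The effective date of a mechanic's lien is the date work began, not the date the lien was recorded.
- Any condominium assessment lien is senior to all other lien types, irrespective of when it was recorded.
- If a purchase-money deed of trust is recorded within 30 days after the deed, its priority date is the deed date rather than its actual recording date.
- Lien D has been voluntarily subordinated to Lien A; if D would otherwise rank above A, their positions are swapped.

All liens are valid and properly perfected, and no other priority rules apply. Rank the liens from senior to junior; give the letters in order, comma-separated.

A, F, E, C, B, D

Adjusting effective dates: A was recorded within the 30-day window, so its effective date is the deed date 13 November 2017; E's effective date is 25 January 2017, when work began; F relates back to 23 January 2017 (work commenced).
As a condominium assessment lien, D is senior to every other lien.
The other liens, earliest effective date first: F (23 January 2017), E (25 January 2017), C (31 May 2017), B (22 July 2017), A (13 November 2017).
Because D would otherwise rank above A, the subordination swaps them.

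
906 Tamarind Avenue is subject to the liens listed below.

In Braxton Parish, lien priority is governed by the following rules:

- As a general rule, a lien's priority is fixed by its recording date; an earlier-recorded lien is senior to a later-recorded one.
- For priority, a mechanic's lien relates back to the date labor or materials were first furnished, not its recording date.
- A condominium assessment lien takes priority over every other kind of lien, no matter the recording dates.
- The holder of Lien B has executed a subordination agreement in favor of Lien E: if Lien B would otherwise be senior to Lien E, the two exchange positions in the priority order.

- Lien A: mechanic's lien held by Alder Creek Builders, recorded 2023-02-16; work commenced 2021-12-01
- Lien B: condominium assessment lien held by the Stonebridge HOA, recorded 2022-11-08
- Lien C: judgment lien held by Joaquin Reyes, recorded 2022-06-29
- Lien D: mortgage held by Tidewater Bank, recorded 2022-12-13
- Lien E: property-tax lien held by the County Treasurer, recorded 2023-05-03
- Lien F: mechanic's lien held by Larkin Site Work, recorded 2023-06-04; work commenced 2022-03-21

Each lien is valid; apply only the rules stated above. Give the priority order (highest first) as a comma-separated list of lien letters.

Effective dates: A relates back to 2021-12-01 (work commenced); F's effective date is 2022-03-21, when work began.
B is a condominium assessment lien, so it outranks all other liens regardless of date.
Among the remaining liens, by effective date: A (2021-12-01), F (2022-03-21), C (2022-06-29), D (2022-12-13), E (2023-05-03).
The subordination applies — B was senior to E — so B and E swap.

E, A, F, C, D, B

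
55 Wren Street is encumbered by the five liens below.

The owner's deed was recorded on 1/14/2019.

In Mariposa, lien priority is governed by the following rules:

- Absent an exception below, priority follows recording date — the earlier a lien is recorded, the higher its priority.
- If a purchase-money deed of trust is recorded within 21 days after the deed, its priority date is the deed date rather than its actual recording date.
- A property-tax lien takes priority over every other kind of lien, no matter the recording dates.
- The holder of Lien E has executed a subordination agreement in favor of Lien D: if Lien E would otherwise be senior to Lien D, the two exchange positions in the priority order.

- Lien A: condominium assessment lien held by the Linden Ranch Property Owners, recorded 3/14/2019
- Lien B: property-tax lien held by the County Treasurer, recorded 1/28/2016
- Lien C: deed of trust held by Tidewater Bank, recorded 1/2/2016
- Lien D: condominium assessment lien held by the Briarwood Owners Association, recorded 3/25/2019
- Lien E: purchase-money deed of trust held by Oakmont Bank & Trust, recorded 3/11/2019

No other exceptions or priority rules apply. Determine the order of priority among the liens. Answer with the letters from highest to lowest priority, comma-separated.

Adjusting effective dates: E was recorded 56 days after the deed — beyond 21 days — so no relation-back applies.
B, as a property-tax lien, has superpriority and ranks first.
Ordering the rest by effective date: C (1/2/2016), E (3/11/2019), A (3/14/2019), D (3/25/2019).
The subordination applies — E was senior to D — so E and D swap.

B, C, D, A, E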